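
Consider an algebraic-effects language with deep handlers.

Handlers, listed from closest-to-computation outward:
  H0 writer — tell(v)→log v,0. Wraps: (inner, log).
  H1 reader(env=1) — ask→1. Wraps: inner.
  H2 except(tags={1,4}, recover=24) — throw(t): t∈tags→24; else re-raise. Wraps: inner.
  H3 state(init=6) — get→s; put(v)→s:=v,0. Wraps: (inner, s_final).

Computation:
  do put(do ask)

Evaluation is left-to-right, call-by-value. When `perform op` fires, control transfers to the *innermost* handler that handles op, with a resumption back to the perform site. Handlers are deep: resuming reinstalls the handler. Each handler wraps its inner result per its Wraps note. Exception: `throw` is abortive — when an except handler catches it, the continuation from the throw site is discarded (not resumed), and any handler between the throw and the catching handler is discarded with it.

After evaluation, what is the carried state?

Answer: 1

Working:
ask @ H1 ⇒ 1
put(1) @ H3 ⇒ s:=1
H0 returns (0, ())
H1 returns (0, ())
H2 returns (0, ())
H3 returns ((0, ()), 1)
= ((0, ()), 1)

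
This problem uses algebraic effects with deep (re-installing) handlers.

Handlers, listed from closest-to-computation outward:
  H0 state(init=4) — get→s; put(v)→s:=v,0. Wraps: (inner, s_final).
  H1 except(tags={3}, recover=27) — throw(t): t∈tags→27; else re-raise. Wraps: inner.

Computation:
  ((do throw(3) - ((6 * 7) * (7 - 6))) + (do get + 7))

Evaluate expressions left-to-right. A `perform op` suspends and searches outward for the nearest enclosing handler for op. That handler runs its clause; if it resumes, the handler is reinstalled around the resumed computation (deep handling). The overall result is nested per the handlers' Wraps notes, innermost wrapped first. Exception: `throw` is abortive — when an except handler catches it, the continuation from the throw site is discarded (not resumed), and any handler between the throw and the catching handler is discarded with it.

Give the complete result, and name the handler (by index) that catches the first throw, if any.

Answer: 27 ; first throw caught by: H1

Step-by-step:
throw(3) @ H1 caught ⇒ 27
= 27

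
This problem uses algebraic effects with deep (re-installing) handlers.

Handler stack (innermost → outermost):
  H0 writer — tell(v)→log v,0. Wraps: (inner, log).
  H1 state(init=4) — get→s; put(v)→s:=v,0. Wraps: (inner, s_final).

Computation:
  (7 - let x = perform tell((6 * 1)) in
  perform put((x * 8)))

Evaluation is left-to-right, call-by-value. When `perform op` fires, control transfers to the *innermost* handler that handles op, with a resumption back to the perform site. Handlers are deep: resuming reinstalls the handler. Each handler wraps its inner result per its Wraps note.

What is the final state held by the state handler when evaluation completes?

Answer: 0

Step-by-step:
tell(6) @ H0 ⇒ log+=6
put(0) @ H1 ⇒ s:=0
H0 returns (7, (6))
H1 returns ((7, (6)), 0)
= ((7, (6)), 0)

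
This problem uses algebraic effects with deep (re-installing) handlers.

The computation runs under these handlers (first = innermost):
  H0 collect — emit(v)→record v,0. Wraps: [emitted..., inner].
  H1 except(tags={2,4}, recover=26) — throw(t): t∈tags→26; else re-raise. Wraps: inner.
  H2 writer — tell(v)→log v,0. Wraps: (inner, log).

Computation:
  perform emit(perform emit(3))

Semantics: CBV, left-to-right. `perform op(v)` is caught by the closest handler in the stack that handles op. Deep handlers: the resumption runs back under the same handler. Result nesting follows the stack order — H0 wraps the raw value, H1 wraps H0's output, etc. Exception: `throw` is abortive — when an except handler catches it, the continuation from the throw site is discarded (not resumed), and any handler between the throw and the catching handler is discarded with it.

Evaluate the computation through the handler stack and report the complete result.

Step-by-step:
emit(3) @ H0 ⇒ out+=3
emit(0) @ H0 ⇒ out+=0
H0 returns [3, 0, 0]
H1 returns [3, 0, 0]
H2 returns ([3, 0, 0], ())
= ([3, 0, 0], ())

Answer: ([3, 0, 0], ())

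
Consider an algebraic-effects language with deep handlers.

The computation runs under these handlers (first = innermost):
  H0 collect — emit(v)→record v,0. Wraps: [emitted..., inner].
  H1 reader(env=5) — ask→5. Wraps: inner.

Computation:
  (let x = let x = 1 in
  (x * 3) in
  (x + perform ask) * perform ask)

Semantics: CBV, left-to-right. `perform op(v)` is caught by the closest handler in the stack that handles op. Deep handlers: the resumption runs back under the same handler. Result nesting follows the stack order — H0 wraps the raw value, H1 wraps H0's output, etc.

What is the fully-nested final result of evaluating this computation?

Evaluation trace:
ask @ H1 ⇒ 5
ask @ H1 ⇒ 5
H0 returns [40]
H1 returns [40]
= [40]

Answer: [40]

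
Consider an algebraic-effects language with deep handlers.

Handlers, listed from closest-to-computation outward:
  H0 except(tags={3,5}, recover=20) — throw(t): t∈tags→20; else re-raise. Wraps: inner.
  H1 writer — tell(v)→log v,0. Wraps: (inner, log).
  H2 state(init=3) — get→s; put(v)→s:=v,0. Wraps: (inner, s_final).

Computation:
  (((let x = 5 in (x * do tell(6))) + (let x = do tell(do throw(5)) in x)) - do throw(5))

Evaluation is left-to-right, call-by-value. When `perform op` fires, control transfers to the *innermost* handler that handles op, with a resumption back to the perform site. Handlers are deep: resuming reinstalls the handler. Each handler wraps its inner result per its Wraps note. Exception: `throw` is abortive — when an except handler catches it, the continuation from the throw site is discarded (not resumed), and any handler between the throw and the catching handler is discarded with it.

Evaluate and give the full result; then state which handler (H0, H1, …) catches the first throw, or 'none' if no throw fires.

Step-by-step:
tell(6) @ H1 ⇒ log+=6
throw(5) @ H0 caught ⇒ 20
H1 returns (20, (6))
H2 returns ((20, (6)), 3)
= ((20, (6)), 3)

Answer: ((20, (6)), 3) ; first throw caught by: H0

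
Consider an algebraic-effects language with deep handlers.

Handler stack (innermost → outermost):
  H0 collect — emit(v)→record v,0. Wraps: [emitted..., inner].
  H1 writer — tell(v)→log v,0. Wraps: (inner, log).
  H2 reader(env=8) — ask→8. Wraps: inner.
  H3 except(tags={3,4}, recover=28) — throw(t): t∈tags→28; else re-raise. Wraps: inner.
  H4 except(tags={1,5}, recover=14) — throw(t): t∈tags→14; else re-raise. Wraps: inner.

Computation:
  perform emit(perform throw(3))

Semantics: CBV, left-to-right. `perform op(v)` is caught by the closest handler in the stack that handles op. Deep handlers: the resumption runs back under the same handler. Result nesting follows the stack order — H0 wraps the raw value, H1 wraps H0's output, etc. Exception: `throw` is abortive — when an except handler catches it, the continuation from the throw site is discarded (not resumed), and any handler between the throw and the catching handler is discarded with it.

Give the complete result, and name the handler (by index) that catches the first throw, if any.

Answer: 28 ; first throw caught by: H3

Evaluation trace:
throw(3) @ H3 caught ⇒ 28
H4 returns 28
= 28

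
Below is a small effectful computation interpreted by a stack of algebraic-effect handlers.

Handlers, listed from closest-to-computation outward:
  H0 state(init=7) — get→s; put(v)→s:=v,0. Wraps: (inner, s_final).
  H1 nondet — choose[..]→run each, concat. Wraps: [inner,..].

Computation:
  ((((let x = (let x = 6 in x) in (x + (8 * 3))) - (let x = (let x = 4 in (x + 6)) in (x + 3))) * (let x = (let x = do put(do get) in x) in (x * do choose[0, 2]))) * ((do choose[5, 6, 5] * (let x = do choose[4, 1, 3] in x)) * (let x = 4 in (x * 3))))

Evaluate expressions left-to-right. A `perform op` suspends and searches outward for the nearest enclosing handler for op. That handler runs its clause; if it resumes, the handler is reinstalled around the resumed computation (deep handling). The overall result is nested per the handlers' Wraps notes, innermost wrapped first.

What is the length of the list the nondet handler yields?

Answer: 18

Step-by-step:
get @ H0 ⇒ 7
put(7) @ H0 ⇒ s:=7
choose[0, 2] @ H1
  branch[0] choose=0:
    choose[5, 6, 5] @ H1
      branch[0] choose=5:
        choose[4, 1, 3] @ H1
          branch[0] choose=4:
            H0 returns (0, 7)
            H1 returns [(0, 7)]
          branch[1] choose=1:
            H0 returns (0, 7)
            H1 returns [(0, 7)]
          branch[2] choose=3:
            H0 returns (0, 7)
            H1 returns [(0, 7)]
      branch[1] choose=6:
        choose[4, 1, 3] @ H1
          branch[0] choose=4:
            H0 returns (0, 7)
            H1 returns [(0, 7)]
          branch[1] choose=1:
            H0 returns (0, 7)
            H1 returns [(0, 7)]
          branch[2] choose=3:
            H0 returns (0, 7)
            H1 returns [(0, 7)]
      branch[2] choose=5:
        choose[4, 1, 3] @ H1
          branch[0] choose=4:
            H0 returns (0, 7)
            H1 returns [(0, 7)]
          branch[1] choose=1:
            H0 returns (0, 7)
            H1 returns [(0, 7)]
          branch[2] choose=3:
            H0 returns (0, 7)
            H1 returns [(0, 7)]
  branch[1] choose=2:
    choose[5, 6, 5] @ H1
      branch[0] choose=5:
        choose[4, 1, 3] @ H1
          branch[0] choose=4:
            H0 returns (0, 7)
            H1 returns [(0, 7)]
          branch[1] choose=1:
            H0 returns (0, 7)
            H1 returns [(0, 7)]
          branch[2] choose=3:
            H0 returns (0, 7)
            H1 returns [(0, 7)]
      branch[1] choose=6:
        choose[4, 1, 3] @ H1
          branch[0] choose=4:
            H0 returns (0, 7)
            H1 returns [(0, 7)]
          branch[1] choose=1:
            H0 returns (0, 7)
            H1 returns [(0, 7)]
          branch[2] choose=3:
            H0 returns (0, 7)
            H1 returns [(0, 7)]
      branch[2] choose=5:
        choose[4, 1, 3] @ H1
          branch[0] choose=4:
            H0 returns (0, 7)
            H1 returns [(0, 7)]
          branch[1] choose=1:
            H0 returns (0, 7)
            H1 returns [(0, 7)]
          branch[2] choose=3:
            H0 returns (0, 7)
            H1 returns [(0, 7)]
= [(0, 7), (0, 7), (0, 7), (0, 7), (0, 7), (0, 7), (0, 7), (0, 7), (0, 7), (0, 7), (0, 7), (0, 7), (0, 7), (0, 7), (0, 7), (0, 7), (0, 7), (0, 7)]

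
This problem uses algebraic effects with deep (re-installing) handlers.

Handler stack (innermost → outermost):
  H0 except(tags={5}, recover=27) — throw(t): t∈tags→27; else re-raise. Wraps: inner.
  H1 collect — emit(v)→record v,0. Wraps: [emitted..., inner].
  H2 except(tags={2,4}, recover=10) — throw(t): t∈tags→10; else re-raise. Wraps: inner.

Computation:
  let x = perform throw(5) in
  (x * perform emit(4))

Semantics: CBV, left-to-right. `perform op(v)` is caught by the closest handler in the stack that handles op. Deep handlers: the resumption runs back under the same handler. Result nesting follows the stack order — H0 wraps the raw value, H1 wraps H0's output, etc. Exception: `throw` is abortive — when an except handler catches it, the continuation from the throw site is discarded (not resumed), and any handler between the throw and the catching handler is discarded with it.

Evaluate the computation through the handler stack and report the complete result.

Answer: [27]

Step-by-step:
throw(5) @ H0 caught ⇒ 27
H1 returns [27]
H2 returns [27]
= [27]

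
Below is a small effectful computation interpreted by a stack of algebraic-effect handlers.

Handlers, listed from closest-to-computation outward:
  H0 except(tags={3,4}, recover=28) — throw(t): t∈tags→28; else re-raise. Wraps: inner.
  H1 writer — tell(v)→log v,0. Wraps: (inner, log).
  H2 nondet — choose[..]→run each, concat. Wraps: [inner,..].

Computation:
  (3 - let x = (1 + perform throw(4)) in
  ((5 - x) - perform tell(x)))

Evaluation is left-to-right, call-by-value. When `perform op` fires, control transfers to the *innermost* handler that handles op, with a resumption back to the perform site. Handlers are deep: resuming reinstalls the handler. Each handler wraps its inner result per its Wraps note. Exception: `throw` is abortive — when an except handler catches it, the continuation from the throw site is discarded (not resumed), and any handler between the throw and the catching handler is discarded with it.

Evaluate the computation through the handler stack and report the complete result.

Answer: [(28, ())]

Step-by-step:
throw(4) @ H0 caught ⇒ 28
H1 returns (28, ())
H2 returns [(28, ())]
= [(28, ())]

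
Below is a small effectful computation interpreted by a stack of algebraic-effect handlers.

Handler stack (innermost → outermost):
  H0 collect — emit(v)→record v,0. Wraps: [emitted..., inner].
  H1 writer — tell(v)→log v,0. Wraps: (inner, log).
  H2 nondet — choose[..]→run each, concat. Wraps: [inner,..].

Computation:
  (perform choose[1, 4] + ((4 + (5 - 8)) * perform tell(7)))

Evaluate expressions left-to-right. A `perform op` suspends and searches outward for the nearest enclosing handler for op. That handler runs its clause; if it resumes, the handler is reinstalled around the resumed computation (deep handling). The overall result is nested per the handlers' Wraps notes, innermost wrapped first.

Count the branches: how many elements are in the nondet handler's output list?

Answer: 2

Working:
choose[1, 4] @ H2
  branch[0] choose=1:
    tell(7) @ H1 ⇒ log+=7
    H0 returns [1]
    H1 returns ([1], (7))
    H2 returns [([1], (7))]
  branch[1] choose=4:
    tell(7) @ H1 ⇒ log+=7
    H0 returns [4]
    H1 returns ([4], (7))
    H2 returns [([4], (7))]
= [([1], (7)), ([4], (7))]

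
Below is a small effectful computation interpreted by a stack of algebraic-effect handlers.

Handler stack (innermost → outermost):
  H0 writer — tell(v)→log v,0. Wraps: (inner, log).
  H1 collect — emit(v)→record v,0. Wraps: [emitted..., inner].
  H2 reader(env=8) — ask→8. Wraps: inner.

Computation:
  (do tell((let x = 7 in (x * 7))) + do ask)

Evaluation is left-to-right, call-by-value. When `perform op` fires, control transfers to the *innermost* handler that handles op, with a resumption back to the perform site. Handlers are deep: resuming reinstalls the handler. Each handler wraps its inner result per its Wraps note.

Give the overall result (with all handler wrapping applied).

Answer: [(8, (49))]

Evaluation trace:
tell(49) @ H0 ⇒ log+=49
ask @ H2 ⇒ 8
H0 returns (8, (49))
H1 returns [(8, (49))]
H2 returns [(8, (49))]
= [(8, (49))]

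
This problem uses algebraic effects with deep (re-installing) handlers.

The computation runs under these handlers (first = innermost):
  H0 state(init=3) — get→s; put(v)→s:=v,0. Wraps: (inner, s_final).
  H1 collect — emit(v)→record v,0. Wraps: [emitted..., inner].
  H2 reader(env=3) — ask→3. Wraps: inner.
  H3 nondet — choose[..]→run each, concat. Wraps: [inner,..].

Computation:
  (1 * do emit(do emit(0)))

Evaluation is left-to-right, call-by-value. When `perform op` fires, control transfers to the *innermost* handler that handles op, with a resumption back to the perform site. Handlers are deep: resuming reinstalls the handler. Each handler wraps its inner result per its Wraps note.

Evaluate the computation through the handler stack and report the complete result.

Answer: [[0, 0, (0, 3)]]

Step-by-step:
emit(0) @ H1 ⇒ out+=0
emit(0) @ H1 ⇒ out+=0
H0 returns (0, 3)
H1 returns [0, 0, (0, 3)]
H2 returns [0, 0, (0, 3)]
H3 returns [[0, 0, (0, 3)]]
= [[0, 0, (0, 3)]]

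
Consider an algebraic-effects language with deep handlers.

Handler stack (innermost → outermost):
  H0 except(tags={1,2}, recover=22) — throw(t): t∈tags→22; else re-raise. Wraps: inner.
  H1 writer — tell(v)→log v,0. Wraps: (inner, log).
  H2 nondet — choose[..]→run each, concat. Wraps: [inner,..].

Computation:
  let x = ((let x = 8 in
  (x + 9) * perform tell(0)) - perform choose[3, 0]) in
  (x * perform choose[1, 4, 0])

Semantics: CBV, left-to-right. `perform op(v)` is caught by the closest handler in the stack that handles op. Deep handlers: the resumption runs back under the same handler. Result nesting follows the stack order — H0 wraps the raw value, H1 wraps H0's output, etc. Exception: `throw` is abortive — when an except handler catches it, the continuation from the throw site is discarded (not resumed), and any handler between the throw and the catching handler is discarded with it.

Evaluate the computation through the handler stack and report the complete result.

Answer: [(-3, (0)), (-12, (0)), (0, (0)), (0, (0)), (0, (0)), (0, (0))]

Working:
tell(0) @ H1 ⇒ log+=0
choose[3, 0] @ H2
  branch[0] choose=3:
    choose[1, 4, 0] @ H2
      branch[0] choose=1:
        H0 returns -3
        H1 returns (-3, (0))
        H2 returns [(-3, (0))]
      branch[1] choose=4:
        H0 returns -12
        H1 returns (-12, (0))
        H2 returns [(-12, (0))]
      branch[2] choose=0:
        H0 returns 0
        H1 returns (0, (0))
        H2 returns [(0, (0))]
  branch[1] choose=0:
    choose[1, 4, 0] @ H2
      branch[0] choose=1:
        H0 returns 0
        H1 returns (0, (0))
        H2 returns [(0, (0))]
      branch[1] choose=4:
        H0 returns 0
        H1 returns (0, (0))
        H2 returns [(0, (0))]
      branch[2] choose=0:
        H0 returns 0
        H1 returns (0, (0))
        H2 returns [(0, (0))]
= [(-3, (0)), (-12, (0)), (0, (0)), (0, (0)), (0, (0)), (0, (0))]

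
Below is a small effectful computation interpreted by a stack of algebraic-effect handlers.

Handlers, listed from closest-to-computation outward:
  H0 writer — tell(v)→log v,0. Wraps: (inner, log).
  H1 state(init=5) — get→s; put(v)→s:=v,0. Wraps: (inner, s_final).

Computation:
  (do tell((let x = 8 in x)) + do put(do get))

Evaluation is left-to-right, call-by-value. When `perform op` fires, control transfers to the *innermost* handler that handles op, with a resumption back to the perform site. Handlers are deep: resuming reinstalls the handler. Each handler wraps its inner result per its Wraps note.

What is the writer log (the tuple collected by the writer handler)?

Working:
tell(8) @ H0 ⇒ log+=8
get @ H1 ⇒ 5
put(5) @ H1 ⇒ s:=5
H0 returns (0, (8))
H1 returns ((0, (8)), 5)
= ((0, (8)), 5)

Answer: (8)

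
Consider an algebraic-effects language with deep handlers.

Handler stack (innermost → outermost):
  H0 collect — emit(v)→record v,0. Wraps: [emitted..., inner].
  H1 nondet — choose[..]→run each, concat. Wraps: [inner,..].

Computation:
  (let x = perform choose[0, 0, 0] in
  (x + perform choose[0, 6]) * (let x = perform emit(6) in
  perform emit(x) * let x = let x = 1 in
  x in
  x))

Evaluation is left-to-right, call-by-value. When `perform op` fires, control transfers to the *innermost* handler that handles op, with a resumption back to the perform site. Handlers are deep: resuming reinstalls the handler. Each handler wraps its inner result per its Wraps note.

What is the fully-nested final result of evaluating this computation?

Answer: [[6, 0, 0], [6, 0, 0], [6, 0, 0], [6, 0, 0], [6, 0, 0], [6, 0, 0]]

Evaluation trace:
choose[0, 0, 0] @ H1
  branch[0] choose=0:
    choose[0, 6] @ H1
      branch[0] choose=0:
        emit(6) @ H0 ⇒ out+=6
        emit(0) @ H0 ⇒ out+=0
        H0 returns [6, 0, 0]
        H1 returns [[6, 0, 0]]
      branch[1] choose=6:
        emit(6) @ H0 ⇒ out+=6
        emit(0) @ H0 ⇒ out+=0
        H0 returns [6, 0, 0]
        H1 returns [[6, 0, 0]]
  branch[1] choose=0:
    choose[0, 6] @ H1
      branch[0] choose=0:
        emit(6) @ H0 ⇒ out+=6
        emit(0) @ H0 ⇒ out+=0
        H0 returns [6, 0, 0]
        H1 returns [[6, 0, 0]]
      branch[1] choose=6:
        emit(6) @ H0 ⇒ out+=6
        emit(0) @ H0 ⇒ out+=0
        H0 returns [6, 0, 0]
        H1 returns [[6, 0, 0]]
  branch[2] choose=0:
    choose[0, 6] @ H1
      branch[0] choose=0:
        emit(6) @ H0 ⇒ out+=6
        emit(0) @ H0 ⇒ out+=0
        H0 returns [6, 0, 0]
        H1 returns [[6, 0, 0]]
      branch[1] choose=6:
        emit(6) @ H0 ⇒ out+=6
        emit(0) @ H0 ⇒ out+=0
        H0 returns [6, 0, 0]
        H1 returns [[6, 0, 0]]
= [[6, 0, 0], [6, 0, 0], [6, 0, 0], [6, 0, 0], [6, 0, 0], [6, 0, 0]]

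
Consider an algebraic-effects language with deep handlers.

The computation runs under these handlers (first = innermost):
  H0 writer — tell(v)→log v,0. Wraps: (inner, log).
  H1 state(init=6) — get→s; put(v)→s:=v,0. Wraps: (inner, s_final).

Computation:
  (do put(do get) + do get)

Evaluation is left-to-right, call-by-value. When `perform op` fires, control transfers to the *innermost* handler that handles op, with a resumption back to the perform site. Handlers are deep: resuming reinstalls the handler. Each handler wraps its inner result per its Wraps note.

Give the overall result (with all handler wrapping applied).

Working:
get @ H1 ⇒ 6
put(6) @ H1 ⇒ s:=6
get @ H1 ⇒ 6
H0 returns (6, ())
H1 returns ((6, ()), 6)
= ((6, ()), 6)

Answer: ((6, ()), 6)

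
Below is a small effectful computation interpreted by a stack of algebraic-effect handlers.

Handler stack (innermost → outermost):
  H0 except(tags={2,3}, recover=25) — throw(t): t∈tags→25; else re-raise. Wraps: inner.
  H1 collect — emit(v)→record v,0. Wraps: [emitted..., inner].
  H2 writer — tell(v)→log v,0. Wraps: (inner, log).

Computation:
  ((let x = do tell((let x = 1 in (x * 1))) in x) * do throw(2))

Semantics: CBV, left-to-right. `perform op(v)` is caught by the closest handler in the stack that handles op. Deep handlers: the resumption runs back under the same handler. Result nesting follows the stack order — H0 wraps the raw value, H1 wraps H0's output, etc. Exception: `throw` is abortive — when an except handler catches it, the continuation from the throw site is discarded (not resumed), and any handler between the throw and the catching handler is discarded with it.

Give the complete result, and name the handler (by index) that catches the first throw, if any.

Answer: ([25], (1)) ; first throw caught by: H0

Step-by-step:
tell(1) @ H2 ⇒ log+=1
throw(2) @ H0 caught ⇒ 25
H1 returns [25]
H2 returns ([25], (1))
= ([25], (1))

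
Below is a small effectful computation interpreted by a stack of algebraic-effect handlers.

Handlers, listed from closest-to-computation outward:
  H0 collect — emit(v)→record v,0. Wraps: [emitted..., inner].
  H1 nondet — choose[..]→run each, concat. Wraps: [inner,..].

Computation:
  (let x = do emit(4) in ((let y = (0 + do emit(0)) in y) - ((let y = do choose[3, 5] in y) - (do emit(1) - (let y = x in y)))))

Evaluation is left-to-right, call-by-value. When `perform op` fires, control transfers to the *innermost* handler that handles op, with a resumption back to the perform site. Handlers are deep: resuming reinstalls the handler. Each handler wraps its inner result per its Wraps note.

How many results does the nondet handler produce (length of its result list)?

Answer: 2

Evaluation trace:
emit(4) @ H0 ⇒ out+=4
emit(0) @ H0 ⇒ out+=0
choose[3, 5] @ H1
  branch[0] choose=3:
    emit(1) @ H0 ⇒ out+=1
    H0 returns [4, 0, 1, -3]
    H1 returns [[4, 0, 1, -3]]
  branch[1] choose=5:
    emit(1) @ H0 ⇒ out+=1
    H0 returns [4, 0, 1, -5]
    H1 returns [[4, 0, 1, -5]]
= [[4, 0, 1, -3], [4, 0, 1, -5]]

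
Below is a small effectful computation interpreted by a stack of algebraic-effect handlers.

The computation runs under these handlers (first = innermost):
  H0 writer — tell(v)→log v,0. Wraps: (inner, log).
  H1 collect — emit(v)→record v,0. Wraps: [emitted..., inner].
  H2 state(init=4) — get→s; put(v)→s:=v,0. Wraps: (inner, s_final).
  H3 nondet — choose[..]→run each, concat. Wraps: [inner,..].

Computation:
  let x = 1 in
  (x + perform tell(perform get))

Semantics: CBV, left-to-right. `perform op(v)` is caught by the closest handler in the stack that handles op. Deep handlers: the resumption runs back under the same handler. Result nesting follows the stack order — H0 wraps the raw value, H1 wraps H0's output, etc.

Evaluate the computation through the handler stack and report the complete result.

Step-by-step:
get @ H2 ⇒ 4
tell(4) @ H0 ⇒ log+=4
H0 returns (1, (4))
H1 returns [(1, (4))]
H2 returns ([(1, (4))], 4)
H3 returns [([(1, (4))], 4)]
= [([(1, (4))], 4)]

Answer: [([(1, (4))], 4)]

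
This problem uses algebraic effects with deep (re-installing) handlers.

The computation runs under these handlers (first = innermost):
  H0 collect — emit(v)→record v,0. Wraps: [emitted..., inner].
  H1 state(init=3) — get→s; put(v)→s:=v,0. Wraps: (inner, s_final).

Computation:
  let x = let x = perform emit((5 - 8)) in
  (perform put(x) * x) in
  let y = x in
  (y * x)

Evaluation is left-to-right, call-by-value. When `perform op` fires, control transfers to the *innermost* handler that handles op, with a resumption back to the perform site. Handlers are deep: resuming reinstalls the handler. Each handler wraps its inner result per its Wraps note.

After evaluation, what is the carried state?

Evaluation trace:
emit(-3) @ H0 ⇒ out+=-3
put(0) @ H1 ⇒ s:=0
H0 returns [-3, 0]
H1 returns ([-3, 0], 0)
= ([-3, 0], 0)

Answer: 0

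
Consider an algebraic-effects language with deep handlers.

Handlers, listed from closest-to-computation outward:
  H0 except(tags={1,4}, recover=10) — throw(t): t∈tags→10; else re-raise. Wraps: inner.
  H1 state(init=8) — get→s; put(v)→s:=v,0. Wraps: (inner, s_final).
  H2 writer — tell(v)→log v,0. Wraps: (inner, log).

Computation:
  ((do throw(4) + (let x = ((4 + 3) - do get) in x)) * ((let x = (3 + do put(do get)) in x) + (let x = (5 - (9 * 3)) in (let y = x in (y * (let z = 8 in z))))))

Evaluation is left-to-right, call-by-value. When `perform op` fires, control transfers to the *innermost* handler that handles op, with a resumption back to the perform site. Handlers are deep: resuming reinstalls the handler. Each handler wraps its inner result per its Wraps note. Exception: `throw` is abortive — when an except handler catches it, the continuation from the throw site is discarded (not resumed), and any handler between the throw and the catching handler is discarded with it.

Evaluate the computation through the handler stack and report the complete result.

Evaluation trace:
throw(4) @ H0 caught ⇒ 10
H1 returns (10, 8)
H2 returns ((10, 8), ())
= ((10, 8), ())

Answer: ((10, 8), ())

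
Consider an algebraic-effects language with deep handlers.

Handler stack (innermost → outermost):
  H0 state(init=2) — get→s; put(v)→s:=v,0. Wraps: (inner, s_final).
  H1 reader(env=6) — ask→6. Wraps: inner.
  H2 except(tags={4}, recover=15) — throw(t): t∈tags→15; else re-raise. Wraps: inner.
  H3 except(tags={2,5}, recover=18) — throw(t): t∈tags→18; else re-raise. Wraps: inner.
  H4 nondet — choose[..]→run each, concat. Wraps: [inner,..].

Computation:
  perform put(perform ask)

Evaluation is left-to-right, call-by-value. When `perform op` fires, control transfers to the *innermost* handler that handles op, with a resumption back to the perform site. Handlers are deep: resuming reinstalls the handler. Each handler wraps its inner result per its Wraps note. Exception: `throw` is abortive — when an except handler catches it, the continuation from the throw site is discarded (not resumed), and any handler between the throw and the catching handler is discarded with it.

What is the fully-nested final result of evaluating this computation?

Answer: [(0, 6)]

Working:
ask @ H1 ⇒ 6
put(6) @ H0 ⇒ s:=6
H0 returns (0, 6)
H1 returns (0, 6)
H2 returns (0, 6)
H3 returns (0, 6)
H4 returns [(0, 6)]
= [(0, 6)]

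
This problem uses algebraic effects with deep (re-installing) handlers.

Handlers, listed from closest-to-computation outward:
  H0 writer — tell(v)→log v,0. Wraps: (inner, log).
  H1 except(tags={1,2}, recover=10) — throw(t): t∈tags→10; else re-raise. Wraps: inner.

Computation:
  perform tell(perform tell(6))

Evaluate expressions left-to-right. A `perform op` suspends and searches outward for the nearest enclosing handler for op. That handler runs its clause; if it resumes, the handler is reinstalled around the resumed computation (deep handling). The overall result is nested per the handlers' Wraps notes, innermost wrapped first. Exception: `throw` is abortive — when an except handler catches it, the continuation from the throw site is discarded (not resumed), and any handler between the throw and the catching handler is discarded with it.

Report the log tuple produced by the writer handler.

Answer: (6, 0)

Working:
tell(6) @ H0 ⇒ log+=6
tell(0) @ H0 ⇒ log+=0
H0 returns (0, (6, 0))
H1 returns (0, (6, 0))
= (0, (6, 0))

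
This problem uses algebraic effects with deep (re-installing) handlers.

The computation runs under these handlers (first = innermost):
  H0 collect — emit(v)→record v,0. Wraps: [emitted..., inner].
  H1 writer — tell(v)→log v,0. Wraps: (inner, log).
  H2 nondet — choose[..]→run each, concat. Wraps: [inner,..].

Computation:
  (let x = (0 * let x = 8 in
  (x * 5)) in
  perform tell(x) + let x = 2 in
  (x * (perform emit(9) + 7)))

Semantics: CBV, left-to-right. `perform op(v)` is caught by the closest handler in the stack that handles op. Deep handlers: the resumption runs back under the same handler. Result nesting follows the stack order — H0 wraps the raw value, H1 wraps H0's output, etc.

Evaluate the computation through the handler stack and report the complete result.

Step-by-step:
tell(0) @ H1 ⇒ log+=0
emit(9) @ H0 ⇒ out+=9
H0 returns [9, 14]
H1 returns ([9, 14], (0))
H2 returns [([9, 14], (0))]
= [([9, 14], (0))]

Answer: [([9, 14], (0))]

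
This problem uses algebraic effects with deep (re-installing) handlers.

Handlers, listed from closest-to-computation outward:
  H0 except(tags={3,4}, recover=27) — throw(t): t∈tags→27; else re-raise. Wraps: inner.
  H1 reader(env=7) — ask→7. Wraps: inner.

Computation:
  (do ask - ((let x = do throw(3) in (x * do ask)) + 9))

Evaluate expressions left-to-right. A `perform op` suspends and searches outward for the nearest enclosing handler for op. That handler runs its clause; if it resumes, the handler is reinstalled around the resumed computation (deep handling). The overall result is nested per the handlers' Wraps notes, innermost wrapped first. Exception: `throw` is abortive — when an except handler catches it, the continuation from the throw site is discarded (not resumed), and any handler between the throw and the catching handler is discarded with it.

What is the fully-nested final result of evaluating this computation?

Answer: 27

Step-by-step:
ask @ H1 ⇒ 7
throw(3) @ H0 caught ⇒ 27
H1 returns 27
= 27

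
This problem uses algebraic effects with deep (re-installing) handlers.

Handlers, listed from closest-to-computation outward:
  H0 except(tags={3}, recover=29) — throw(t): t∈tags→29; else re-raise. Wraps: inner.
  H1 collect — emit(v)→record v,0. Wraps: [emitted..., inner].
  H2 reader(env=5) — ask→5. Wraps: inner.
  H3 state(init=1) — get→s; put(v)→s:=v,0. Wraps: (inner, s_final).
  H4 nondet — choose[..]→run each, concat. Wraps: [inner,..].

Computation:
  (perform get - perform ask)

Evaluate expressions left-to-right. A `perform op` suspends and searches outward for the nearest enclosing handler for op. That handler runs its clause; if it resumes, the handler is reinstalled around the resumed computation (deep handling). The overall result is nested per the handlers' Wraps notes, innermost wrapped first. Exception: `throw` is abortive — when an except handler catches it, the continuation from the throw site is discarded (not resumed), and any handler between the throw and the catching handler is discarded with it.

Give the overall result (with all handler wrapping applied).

Answer: [([-4], 1)]

Working:
get @ H3 ⇒ 1
ask @ H2 ⇒ 5
H0 returns -4
H1 returns [-4]
H2 returns [-4]
H3 returns ([-4], 1)
H4 returns [([-4], 1)]
= [([-4], 1)]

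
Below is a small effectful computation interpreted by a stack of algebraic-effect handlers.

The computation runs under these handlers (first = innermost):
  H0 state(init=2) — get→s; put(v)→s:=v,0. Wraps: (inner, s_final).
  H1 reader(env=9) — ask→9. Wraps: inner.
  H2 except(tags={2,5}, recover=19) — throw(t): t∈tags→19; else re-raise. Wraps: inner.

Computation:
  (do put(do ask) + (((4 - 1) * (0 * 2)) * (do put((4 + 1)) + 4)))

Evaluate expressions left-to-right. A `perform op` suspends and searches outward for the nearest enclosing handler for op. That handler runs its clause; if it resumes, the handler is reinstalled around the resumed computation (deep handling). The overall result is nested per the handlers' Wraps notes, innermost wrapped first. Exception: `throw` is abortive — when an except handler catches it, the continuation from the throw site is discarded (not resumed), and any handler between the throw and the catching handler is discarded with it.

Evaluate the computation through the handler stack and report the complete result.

Answer: (0, 5)

Step-by-step:
ask @ H1 ⇒ 9
put(9) @ H0 ⇒ s:=9
put(5) @ H0 ⇒ s:=5
H0 returns (0, 5)
H1 returns (0, 5)
H2 returns (0, 5)
= (0, 5)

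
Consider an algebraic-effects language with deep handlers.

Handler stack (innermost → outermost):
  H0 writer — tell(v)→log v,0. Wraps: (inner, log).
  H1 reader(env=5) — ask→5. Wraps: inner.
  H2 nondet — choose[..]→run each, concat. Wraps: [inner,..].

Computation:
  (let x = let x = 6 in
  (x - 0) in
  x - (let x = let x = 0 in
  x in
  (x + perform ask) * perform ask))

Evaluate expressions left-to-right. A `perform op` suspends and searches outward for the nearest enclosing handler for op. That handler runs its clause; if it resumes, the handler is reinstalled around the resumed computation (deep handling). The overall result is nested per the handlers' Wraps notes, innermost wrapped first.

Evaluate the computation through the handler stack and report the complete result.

Answer: [(-19, ())]

Working:
ask @ H1 ⇒ 5
ask @ H1 ⇒ 5
H0 returns (-19, ())
H1 returns (-19, ())
H2 returns [(-19, ())]
= [(-19, ())]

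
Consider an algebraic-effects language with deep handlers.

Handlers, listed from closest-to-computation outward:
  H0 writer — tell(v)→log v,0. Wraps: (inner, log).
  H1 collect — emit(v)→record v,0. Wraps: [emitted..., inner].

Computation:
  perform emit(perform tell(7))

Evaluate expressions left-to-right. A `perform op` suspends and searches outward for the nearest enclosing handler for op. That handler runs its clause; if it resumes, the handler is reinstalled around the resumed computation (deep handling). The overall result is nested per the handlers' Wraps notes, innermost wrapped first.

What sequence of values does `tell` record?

Answer: (7)

Evaluation trace:
tell(7) @ H0 ⇒ log+=7
emit(0) @ H1 ⇒ out+=0
H0 returns (0, (7))
H1 returns [0, (0, (7))]
= [0, (0, (7))]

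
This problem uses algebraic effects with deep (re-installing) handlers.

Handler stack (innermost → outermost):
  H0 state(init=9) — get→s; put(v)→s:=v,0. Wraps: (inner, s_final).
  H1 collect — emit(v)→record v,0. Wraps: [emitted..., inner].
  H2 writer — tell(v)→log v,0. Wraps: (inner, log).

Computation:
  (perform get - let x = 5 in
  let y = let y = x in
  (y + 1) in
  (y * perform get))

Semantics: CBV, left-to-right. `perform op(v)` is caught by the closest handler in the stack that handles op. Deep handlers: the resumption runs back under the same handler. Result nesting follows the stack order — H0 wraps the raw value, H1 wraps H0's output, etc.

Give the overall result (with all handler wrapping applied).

Answer: ([(-45, 9)], ())

Step-by-step:
get @ H0 ⇒ 9
get @ H0 ⇒ 9
H0 returns (-45, 9)
H1 returns [(-45, 9)]
H2 returns ([(-45, 9)], ())
= ([(-45, 9)], ())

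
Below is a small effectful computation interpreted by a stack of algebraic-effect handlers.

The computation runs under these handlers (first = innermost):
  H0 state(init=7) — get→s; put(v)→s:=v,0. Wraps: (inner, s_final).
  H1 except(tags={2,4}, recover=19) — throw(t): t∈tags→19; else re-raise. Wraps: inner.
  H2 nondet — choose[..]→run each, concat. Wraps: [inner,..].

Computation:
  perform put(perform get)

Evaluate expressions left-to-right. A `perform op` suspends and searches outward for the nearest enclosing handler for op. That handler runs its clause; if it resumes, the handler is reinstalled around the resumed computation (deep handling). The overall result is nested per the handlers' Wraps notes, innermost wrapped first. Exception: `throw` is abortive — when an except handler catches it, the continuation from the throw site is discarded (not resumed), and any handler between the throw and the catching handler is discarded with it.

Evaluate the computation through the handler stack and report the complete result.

Answer: [(0, 7)]

Working:
get @ H0 ⇒ 7
put(7) @ H0 ⇒ s:=7
H0 returns (0, 7)
H1 returns (0, 7)
H2 returns [(0, 7)]
= [(0, 7)]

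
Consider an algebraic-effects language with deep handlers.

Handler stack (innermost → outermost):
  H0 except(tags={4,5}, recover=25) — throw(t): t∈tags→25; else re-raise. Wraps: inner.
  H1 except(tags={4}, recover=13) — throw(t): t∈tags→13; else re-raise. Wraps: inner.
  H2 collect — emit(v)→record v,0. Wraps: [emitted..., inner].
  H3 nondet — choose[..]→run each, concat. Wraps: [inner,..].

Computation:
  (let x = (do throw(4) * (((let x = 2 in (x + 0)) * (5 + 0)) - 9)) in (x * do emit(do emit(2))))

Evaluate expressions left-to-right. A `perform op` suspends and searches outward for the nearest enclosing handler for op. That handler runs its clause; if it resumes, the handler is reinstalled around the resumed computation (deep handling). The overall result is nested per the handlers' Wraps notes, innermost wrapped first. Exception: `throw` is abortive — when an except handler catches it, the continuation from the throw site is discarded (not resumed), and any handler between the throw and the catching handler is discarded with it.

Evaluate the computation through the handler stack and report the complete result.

Step-by-step:
throw(4) @ H0 caught ⇒ 25
H1 returns 25
H2 returns [25]
H3 returns [[25]]
= [[25]]

Answer: [[25]]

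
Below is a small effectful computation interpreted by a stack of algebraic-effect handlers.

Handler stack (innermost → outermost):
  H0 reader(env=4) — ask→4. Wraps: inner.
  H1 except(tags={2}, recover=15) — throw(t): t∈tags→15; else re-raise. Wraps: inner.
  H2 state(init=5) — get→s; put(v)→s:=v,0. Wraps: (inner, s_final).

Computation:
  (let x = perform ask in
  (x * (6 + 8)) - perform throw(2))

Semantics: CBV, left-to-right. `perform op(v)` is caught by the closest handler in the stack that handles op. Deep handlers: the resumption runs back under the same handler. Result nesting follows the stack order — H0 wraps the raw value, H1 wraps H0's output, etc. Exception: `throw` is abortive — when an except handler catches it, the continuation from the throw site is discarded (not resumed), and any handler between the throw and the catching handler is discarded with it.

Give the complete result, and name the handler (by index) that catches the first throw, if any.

Answer: (15, 5) ; first throw caught by: H1

Evaluation trace:
ask @ H0 ⇒ 4
throw(2) @ H1 caught ⇒ 15
H2 returns (15, 5)
= (15, 5)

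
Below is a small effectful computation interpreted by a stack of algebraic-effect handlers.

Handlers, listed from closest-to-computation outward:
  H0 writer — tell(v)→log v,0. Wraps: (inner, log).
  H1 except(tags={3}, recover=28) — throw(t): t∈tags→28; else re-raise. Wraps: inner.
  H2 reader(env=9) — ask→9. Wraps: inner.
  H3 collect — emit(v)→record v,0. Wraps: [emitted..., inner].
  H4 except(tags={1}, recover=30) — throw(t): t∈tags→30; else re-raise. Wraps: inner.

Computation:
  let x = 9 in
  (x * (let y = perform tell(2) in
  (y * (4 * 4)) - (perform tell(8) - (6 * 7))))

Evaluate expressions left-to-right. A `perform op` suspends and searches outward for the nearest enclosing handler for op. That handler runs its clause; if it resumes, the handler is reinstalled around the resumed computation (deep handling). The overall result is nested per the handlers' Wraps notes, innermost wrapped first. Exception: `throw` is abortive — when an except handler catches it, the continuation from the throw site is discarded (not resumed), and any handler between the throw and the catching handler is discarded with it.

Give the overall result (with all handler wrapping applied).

Step-by-step:
tell(2) @ H0 ⇒ log+=2
tell(8) @ H0 ⇒ log+=8
H0 returns (378, (2, 8))
H1 returns (378, (2, 8))
H2 returns (378, (2, 8))
H3 returns [(378, (2, 8))]
H4 returns [(378, (2, 8))]
= [(378, (2, 8))]

Answer: [(378, (2, 8))]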